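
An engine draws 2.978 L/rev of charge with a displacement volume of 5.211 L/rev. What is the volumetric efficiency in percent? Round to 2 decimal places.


eta_v = (V_actual / V_disp) * 100
Ratio = 2.978 / 5.211 = 0.5715
eta_v = 0.5715 * 100 = 57.15%


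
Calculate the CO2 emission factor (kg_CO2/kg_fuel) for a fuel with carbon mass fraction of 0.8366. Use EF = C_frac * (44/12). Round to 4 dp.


EF = C_frac * (M_CO2 / M_C)
EF = 0.8366 * (44/12)
EF = 0.8366 * 3.666667 = 3.0675 kg_CO2/kg_fuel


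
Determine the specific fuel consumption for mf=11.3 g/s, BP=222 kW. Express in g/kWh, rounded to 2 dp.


SFC = (mf / BP) * 3600
Rate = 11.3 / 222 = 0.050901 g/(s*kW)
SFC = 0.050901 * 3600 = 183.24 g/kWh


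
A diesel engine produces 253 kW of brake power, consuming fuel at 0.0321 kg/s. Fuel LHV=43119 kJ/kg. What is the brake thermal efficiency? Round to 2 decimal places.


eta_BTE = (BP / (mf * LHV)) * 100
Denominator = 0.0321 * 43119 = 1384.1199 kW
eta_BTE = (253 / 1384.1199) * 100 = 18.28%


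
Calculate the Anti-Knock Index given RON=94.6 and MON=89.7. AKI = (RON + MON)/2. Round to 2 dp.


AKI = (RON + MON) / 2
AKI = (94.6 + 89.7) / 2
AKI = 184.3 / 2 = 92.15


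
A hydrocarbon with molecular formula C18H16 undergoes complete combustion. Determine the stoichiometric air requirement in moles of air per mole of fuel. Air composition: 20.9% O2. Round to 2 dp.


Balanced combustion: C18H16 + 22 O2 -> 18 CO2 + 8 H2O
O2 needed = C + H/4 = 18 + 16/4 = 22.00 moles
Air moles = O2 / 0.209 = 22.00 / 0.209 = 105.26 moles air


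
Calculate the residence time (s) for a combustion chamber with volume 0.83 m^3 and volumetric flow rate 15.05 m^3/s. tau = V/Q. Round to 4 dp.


tau = V / Q_flow
tau = 0.83 / 15.05 = 0.0551 s


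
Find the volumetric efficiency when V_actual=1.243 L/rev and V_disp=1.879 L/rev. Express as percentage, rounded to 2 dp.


eta_v = (V_actual / V_disp) * 100
Ratio = 1.243 / 1.879 = 0.6615
eta_v = 0.6615 * 100 = 66.15%


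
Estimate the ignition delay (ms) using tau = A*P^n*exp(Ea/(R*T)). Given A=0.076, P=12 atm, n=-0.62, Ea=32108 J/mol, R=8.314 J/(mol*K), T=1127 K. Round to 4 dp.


tau = A * P^n * exp(Ea/(R*T))
P^n = 12^(-0.62) = 0.21424349
Ea/(R*T) = 32108/(8.314*1127) = 3.426726
exp(Ea/(R*T)) = 30.775703
tau = 0.076 * 0.21424349 * 30.775703 = 0.5011 ms


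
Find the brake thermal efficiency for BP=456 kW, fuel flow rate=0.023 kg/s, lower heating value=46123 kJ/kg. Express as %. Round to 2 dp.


eta_BTE = (BP / (mf * LHV)) * 100
Denominator = 0.023 * 46123 = 1060.8290 kW
eta_BTE = (456 / 1060.8290) * 100 = 42.99%


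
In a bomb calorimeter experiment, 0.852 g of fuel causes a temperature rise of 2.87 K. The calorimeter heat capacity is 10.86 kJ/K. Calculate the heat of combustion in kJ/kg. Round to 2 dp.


Hc = C_cal * delta_T / m_fuel
Q_released = 10.86 * 2.87 = 31.1682 kJ
m_fuel = 0.852 g = 0.852/1000 kg = 0.000852 kg
Hc = 31.1682 / 0.000852 = 36582.39 kJ/kg


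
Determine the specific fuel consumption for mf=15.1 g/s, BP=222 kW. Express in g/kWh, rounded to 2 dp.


SFC = (mf / BP) * 3600
Rate = 15.1 / 222 = 0.068018 g/(s*kW)
SFC = 0.068018 * 3600 = 244.86 g/kWh


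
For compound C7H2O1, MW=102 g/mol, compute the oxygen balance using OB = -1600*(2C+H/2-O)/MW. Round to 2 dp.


OB = -1600 * (2C + H/2 - O) / MW
Inner = 2*7 + 2/2 - 1 = 14.00
OB = -1600 * 14.00 / 102 = -219.61%


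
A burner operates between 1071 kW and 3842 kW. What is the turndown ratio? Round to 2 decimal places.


TDR = Q_max / Q_min
TDR = 3842 / 1071 = 3.59


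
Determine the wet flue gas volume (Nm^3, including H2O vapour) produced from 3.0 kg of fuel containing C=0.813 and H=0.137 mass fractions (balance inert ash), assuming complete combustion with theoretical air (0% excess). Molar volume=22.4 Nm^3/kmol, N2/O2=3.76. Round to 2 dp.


Per kg fuel: CO2 = (C/12 kmol)*22.4 = (0.813/12)*22.4 = 1.51760 Nm^3
Per kg fuel: H2O = (H/2 kmol)*22.4 = (0.137/2)*22.4 = 1.53440 Nm^3
O2 needed per kg fuel = C/12 + H/4 = 0.813/12 + 0.137/4 = 0.10200000 kmol
Per kg fuel: N2 = O2*3.76*22.4 = 0.10200000*3.76*22.4 = 8.59085 Nm^3
Total per kg = 1.51760 + 1.53440 + 8.59085 = 11.64285 Nm^3
Total = 11.64285 * 3.0 = 34.93 Nm^3


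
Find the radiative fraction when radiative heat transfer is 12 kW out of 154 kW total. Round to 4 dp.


f_rad = Q_rad / Q_total
f_rad = 12 / 154 = 0.0779


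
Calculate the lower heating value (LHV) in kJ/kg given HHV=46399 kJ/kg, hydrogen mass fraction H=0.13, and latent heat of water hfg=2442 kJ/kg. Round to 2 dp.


LHV = HHV - hfg * 9 * H
Water correction = 2442 * 9 * 0.13 = 2857.140 kJ/kg
LHV = 46399 - 2857.140 = 43541.86 kJ/kg


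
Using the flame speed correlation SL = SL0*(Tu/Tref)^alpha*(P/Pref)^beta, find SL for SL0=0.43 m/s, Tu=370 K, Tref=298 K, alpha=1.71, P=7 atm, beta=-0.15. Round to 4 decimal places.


SL = SL0 * (Tu/Tref)^alpha * (P/Pref)^beta
T ratio = 370/298 = 1.24161074
(T ratio)^alpha = 1.24161074^1.71 = 1.447822
(P/Pref)^beta = 7^(-0.15) = 0.746853
SL = 0.43 * 1.447822 * 0.746853 = 0.4650 m/s


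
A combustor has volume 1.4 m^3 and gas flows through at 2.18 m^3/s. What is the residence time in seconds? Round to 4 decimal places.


tau = V / Q_flow
tau = 1.4 / 2.18 = 0.6422 s


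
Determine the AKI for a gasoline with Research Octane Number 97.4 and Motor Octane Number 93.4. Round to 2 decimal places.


AKI = (RON + MON) / 2
AKI = (97.4 + 93.4) / 2
AKI = 190.8 / 2 = 95.40


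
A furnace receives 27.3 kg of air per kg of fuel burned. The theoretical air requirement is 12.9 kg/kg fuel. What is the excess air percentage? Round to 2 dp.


Excess air = actual - stoichiometric = 27.3 - 12.9 = 14.40 kg/kg fuel
Excess air % = (excess / stoich) * 100 = (14.40 / 12.9) * 100 = 111.63%


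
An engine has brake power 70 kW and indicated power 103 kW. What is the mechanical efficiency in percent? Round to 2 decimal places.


eta_mech = (BP / IP) * 100
Ratio = 70 / 103 = 0.6796
eta_mech = 0.6796 * 100 = 67.96%


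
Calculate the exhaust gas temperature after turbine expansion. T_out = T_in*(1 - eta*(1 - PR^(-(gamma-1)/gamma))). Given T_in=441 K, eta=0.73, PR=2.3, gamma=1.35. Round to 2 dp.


T_out = T_in * (1 - eta * (1 - PR^(-(gamma-1)/gamma)))
Exponent = -(1.35-1)/1.35 = -0.25925926
PR^exp = 2.3^(-0.25925926) = 0.80578413
Factor = 1 - 0.73*(1 - 0.80578413) = 0.85822241
T_out = 441 * 0.85822241 = 378.48 K


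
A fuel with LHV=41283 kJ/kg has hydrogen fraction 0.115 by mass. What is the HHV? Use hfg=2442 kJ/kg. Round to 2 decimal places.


HHV = LHV + hfg * 9 * H
Water addition = 2442 * 9 * 0.115 = 2527.470 kJ/kg
HHV = 41283 + 2527.470 = 43810.47 kJ/kg


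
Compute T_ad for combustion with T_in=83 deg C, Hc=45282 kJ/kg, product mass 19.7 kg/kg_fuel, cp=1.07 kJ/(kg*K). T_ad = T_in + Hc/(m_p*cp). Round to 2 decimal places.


T_ad = T_in + Hc / (m_p * cp)
Denominator = 19.7 * 1.07 = 21.0790
Temperature rise = 45282 / 21.0790 = 2148.20 K
T_ad = 83 + 2148.20 = 2231.20 deg C


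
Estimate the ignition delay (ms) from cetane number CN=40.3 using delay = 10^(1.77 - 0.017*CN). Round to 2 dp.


delay = 10^(1.77 - 0.017*CN)
Exponent = 1.77 - 0.017*40.3 = 1.0849
delay = 10^1.0849 = 12.16 ms


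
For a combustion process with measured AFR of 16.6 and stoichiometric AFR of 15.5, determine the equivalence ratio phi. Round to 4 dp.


phi = AFR_stoich / AFR_actual
phi = 15.5 / 16.6 = 0.9337


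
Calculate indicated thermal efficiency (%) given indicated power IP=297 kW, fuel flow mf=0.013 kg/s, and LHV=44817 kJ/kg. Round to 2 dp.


eta_ith = (IP / (mf * LHV)) * 100
Denominator = 0.013 * 44817 = 582.6210 kW
eta_ith = (297 / 582.6210) * 100 = 50.98%


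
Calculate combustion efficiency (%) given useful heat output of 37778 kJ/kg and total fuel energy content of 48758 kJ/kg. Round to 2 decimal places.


Efficiency = (Q_useful / Q_fuel) * 100
Efficiency = (37778 / 48758) * 100
Efficiency = 0.7748 * 100 = 77.48%


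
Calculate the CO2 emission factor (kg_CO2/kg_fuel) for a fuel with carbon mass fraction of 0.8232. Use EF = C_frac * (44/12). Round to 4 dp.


EF = C_frac * (M_CO2 / M_C)
EF = 0.8232 * (44/12)
EF = 0.8232 * 3.666667 = 3.0184 kg_CO2/kg_fuel


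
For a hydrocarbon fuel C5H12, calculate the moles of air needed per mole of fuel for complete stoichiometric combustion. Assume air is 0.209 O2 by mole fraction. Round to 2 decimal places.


Balanced combustion: C5H12 + 8 O2 -> 5 CO2 + 6 H2O
O2 needed = C + H/4 = 5 + 12/4 = 8.00 moles
Air moles = O2 / 0.209 = 8.00 / 0.209 = 38.28 moles air


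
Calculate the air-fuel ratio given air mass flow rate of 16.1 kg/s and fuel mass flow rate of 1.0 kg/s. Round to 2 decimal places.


AFR = m_air / m_fuel
AFR = 16.1 / 1.0 = 16.10


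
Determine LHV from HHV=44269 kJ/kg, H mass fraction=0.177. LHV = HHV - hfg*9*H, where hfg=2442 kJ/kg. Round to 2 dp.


LHV = HHV - hfg * 9 * H
Water correction = 2442 * 9 * 0.177 = 3890.106 kJ/kg
LHV = 44269 - 3890.106 = 40378.89 kJ/kg


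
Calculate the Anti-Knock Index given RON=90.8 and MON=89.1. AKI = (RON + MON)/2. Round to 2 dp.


AKI = (RON + MON) / 2
AKI = (90.8 + 89.1) / 2
AKI = 179.9 / 2 = 89.95


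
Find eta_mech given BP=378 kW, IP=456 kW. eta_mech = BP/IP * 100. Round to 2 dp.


eta_mech = (BP / IP) * 100
Ratio = 378 / 456 = 0.8289
eta_mech = 0.8289 * 100 = 82.89%


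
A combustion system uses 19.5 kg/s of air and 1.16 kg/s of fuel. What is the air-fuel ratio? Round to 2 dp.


AFR = m_air / m_fuel
AFR = 19.5 / 1.16 = 16.81


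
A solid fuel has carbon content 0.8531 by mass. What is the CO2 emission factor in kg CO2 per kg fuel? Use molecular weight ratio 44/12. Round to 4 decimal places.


EF = C_frac * (M_CO2 / M_C)
EF = 0.8531 * (44/12)
EF = 0.8531 * 3.666667 = 3.1280 kg_CO2/kg_fuel


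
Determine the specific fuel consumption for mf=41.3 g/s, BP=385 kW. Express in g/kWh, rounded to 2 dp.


SFC = (mf / BP) * 3600
Rate = 41.3 / 385 = 0.107273 g/(s*kW)
SFC = 0.107273 * 3600 = 386.18 g/kWh


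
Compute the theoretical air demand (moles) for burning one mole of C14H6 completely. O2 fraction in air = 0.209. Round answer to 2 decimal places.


Balanced combustion: C14H6 + 15.5 O2 -> 14 CO2 + 3 H2O
O2 needed = C + H/4 = 14 + 6/4 = 15.50 moles
Air moles = O2 / 0.209 = 15.50 / 0.209 = 74.16 moles air


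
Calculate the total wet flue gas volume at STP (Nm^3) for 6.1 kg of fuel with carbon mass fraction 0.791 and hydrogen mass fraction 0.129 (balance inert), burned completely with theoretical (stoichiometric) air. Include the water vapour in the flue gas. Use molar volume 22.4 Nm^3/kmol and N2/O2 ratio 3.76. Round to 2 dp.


Per kg fuel: CO2 = (C/12 kmol)*22.4 = (0.791/12)*22.4 = 1.47653 Nm^3
Per kg fuel: H2O = (H/2 kmol)*22.4 = (0.129/2)*22.4 = 1.44480 Nm^3
O2 needed per kg fuel = C/12 + H/4 = 0.791/12 + 0.129/4 = 0.09816667 kmol
Per kg fuel: N2 = O2*3.76*22.4 = 0.09816667*3.76*22.4 = 8.26799 Nm^3
Total per kg = 1.47653 + 1.44480 + 8.26799 = 11.18932 Nm^3
Total = 11.18932 * 6.1 = 68.25 Nm^3


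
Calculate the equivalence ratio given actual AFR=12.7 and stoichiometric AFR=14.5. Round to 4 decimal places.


phi = AFR_stoich / AFR_actual
phi = 14.5 / 12.7 = 1.1417


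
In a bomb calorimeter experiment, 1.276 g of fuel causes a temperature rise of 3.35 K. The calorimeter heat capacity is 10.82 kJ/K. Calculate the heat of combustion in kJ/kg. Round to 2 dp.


Hc = C_cal * delta_T / m_fuel
Q_released = 10.82 * 3.35 = 36.2470 kJ
m_fuel = 1.276 g = 1.276/1000 kg = 0.001276 kg
Hc = 36.2470 / 0.001276 = 28406.74 kJ/kg


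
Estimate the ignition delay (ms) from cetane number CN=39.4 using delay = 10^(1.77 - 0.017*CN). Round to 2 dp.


delay = 10^(1.77 - 0.017*CN)
Exponent = 1.77 - 0.017*39.4 = 1.1002
delay = 10^1.1002 = 12.60 ms


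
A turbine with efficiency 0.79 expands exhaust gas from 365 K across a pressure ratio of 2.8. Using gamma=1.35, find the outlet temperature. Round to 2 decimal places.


T_out = T_in * (1 - eta * (1 - PR^(-(gamma-1)/gamma)))
Exponent = -(1.35-1)/1.35 = -0.25925926
PR^exp = 2.8^(-0.25925926) = 0.76572026
Factor = 1 - 0.79*(1 - 0.76572026) = 0.81491901
T_out = 365 * 0.81491901 = 297.45 K


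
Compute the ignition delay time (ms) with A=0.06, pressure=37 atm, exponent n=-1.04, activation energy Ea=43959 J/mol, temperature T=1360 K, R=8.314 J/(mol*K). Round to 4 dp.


tau = A * P^n * exp(Ea/(R*T))
P^n = 37^(-1.04) = 0.02339215
Ea/(R*T) = 43959/(8.314*1360) = 3.887755
exp(Ea/(R*T)) = 48.801199
tau = 0.06 * 0.02339215 * 48.801199 = 0.0685 ms


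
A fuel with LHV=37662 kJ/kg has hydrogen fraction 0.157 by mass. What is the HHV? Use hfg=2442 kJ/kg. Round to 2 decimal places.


HHV = LHV + hfg * 9 * H
Water addition = 2442 * 9 * 0.157 = 3450.546 kJ/kg
HHV = 37662 + 3450.546 = 41112.55 kJ/kg


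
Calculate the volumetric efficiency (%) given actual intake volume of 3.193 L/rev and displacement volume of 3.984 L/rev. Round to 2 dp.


eta_v = (V_actual / V_disp) * 100
Ratio = 3.193 / 3.984 = 0.8015
eta_v = 0.8015 * 100 = 80.15%


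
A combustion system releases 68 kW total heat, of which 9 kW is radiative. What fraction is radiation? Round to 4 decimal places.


f_rad = Q_rad / Q_total
f_rad = 9 / 68 = 0.1324


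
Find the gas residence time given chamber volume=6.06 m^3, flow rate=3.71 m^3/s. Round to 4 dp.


tau = V / Q_flow
tau = 6.06 / 3.71 = 1.6334 s


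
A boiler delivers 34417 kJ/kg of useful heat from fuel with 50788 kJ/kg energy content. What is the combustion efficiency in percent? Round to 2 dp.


Efficiency = (Q_useful / Q_fuel) * 100
Efficiency = (34417 / 50788) * 100
Efficiency = 0.6777 * 100 = 67.77%


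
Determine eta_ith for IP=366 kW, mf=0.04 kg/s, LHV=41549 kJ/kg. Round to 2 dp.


eta_ith = (IP / (mf * LHV)) * 100
Denominator = 0.04 * 41549 = 1661.9600 kW
eta_ith = (366 / 1661.9600) * 100 = 22.02%


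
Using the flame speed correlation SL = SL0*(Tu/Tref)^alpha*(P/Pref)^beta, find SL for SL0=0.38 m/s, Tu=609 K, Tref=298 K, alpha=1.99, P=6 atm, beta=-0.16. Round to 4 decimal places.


SL = SL0 * (Tu/Tref)^alpha * (P/Pref)^beta
T ratio = 609/298 = 2.04362416
(T ratio)^alpha = 2.04362416^1.99 = 4.146656
(P/Pref)^beta = 6^(-0.16) = 0.750751
SL = 0.38 * 4.146656 * 0.750751 = 1.1830 m/s


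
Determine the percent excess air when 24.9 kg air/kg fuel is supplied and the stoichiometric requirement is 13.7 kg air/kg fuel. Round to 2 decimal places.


Excess air = actual - stoichiometric = 24.9 - 13.7 = 11.20 kg/kg fuel
Excess air % = (excess / stoich) * 100 = (11.20 / 13.7) * 100 = 81.75%


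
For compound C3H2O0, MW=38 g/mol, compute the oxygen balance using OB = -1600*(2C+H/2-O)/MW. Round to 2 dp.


OB = -1600 * (2C + H/2 - O) / MW
Inner = 2*3 + 2/2 - 0 = 7.00
OB = -1600 * 7.00 / 38 = -294.74%


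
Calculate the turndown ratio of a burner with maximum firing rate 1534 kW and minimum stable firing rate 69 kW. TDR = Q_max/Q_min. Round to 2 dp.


TDR = Q_max / Q_min
TDR = 1534 / 69 = 22.23


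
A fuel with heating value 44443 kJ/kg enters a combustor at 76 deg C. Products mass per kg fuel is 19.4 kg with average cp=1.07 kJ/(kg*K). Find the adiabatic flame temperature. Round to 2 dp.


T_ad = T_in + Hc / (m_p * cp)
Denominator = 19.4 * 1.07 = 20.7580
Temperature rise = 44443 / 20.7580 = 2141.01 K
T_ad = 76 + 2141.01 = 2217.01 deg C


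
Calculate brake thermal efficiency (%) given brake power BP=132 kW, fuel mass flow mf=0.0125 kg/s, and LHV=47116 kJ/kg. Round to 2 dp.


eta_BTE = (BP / (mf * LHV)) * 100
Denominator = 0.0125 * 47116 = 588.9500 kW
eta_BTE = (132 / 588.9500) * 100 = 22.41%


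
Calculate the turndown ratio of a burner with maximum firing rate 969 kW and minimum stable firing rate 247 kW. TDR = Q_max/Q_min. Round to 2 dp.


TDR = Q_max / Q_min
TDR = 969 / 247 = 3.92


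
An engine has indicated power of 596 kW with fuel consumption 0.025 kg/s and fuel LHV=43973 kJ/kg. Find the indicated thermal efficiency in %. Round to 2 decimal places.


eta_ith = (IP / (mf * LHV)) * 100
Denominator = 0.025 * 43973 = 1099.3250 kW
eta_ith = (596 / 1099.3250) * 100 = 54.22%


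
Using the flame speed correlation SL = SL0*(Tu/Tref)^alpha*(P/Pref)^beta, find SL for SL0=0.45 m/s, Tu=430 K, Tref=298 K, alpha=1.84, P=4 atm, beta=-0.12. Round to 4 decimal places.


SL = SL0 * (Tu/Tref)^alpha * (P/Pref)^beta
T ratio = 430/298 = 1.44295302
(T ratio)^alpha = 1.44295302^1.84 = 1.963469
(P/Pref)^beta = 4^(-0.12) = 0.846745
SL = 0.45 * 1.963469 * 0.846745 = 0.7482 m/s


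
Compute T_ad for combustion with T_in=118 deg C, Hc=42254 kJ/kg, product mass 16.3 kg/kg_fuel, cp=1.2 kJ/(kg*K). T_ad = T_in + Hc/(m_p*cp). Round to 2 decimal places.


T_ad = T_in + Hc / (m_p * cp)
Denominator = 16.3 * 1.2 = 19.5600
Temperature rise = 42254 / 19.5600 = 2160.22 K
T_ad = 118 + 2160.22 = 2278.22 deg C


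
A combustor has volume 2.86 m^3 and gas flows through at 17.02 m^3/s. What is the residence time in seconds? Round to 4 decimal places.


tau = V / Q_flow
tau = 2.86 / 17.02 = 0.1680 s


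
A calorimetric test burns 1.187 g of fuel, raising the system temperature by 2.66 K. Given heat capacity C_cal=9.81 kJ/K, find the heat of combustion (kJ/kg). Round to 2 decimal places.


Hc = C_cal * delta_T / m_fuel
Q_released = 9.81 * 2.66 = 26.0946 kJ
m_fuel = 1.187 g = 1.187/1000 kg = 0.001187 kg
Hc = 26.0946 / 0.001187 = 21983.66 kJ/kg


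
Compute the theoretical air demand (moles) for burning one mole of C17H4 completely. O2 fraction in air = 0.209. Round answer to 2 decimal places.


Balanced combustion: C17H4 + 18 O2 -> 17 CO2 + 2 H2O
O2 needed = C + H/4 = 17 + 4/4 = 18.00 moles
Air moles = O2 / 0.209 = 18.00 / 0.209 = 86.12 moles air


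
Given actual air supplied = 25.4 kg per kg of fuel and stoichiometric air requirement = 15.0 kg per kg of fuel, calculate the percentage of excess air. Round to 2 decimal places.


Excess air = actual - stoichiometric = 25.4 - 15.0 = 10.40 kg/kg fuel
Excess air % = (excess / stoich) * 100 = (10.40 / 15.0) * 100 = 69.33%


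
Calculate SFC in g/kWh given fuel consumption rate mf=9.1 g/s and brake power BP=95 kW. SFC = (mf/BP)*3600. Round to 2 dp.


SFC = (mf / BP) * 3600
Rate = 9.1 / 95 = 0.095789 g/(s*kW)
SFC = 0.095789 * 3600 = 344.84 g/kWh


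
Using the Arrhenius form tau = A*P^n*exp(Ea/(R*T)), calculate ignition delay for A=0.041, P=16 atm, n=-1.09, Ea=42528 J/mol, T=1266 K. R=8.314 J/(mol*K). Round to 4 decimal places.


tau = A * P^n * exp(Ea/(R*T))
P^n = 16^(-1.09) = 0.04869779
Ea/(R*T) = 42528/(8.314*1266) = 4.040464
exp(Ea/(R*T)) = 56.852712
tau = 0.041 * 0.04869779 * 56.852712 = 0.1135 ms


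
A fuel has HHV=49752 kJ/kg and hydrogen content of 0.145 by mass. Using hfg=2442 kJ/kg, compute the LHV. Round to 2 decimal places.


LHV = HHV - hfg * 9 * H
Water correction = 2442 * 9 * 0.145 = 3186.810 kJ/kg
LHV = 49752 - 3186.810 = 46565.19 kJ/kg


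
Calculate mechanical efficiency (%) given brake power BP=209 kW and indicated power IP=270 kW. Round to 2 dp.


eta_mech = (BP / IP) * 100
Ratio = 209 / 270 = 0.7741
eta_mech = 0.7741 * 100 = 77.41%


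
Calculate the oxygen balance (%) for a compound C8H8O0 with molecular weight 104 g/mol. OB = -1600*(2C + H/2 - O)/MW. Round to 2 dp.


OB = -1600 * (2C + H/2 - O) / MW
Inner = 2*8 + 8/2 - 0 = 20.00
OB = -1600 * 20.00 / 104 = -307.69%


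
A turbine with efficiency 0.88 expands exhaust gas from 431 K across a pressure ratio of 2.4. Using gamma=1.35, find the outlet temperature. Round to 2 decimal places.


T_out = T_in * (1 - eta * (1 - PR^(-(gamma-1)/gamma)))
Exponent = -(1.35-1)/1.35 = -0.25925926
PR^exp = 2.4^(-0.25925926) = 0.79694200
Factor = 1 - 0.88*(1 - 0.79694200) = 0.82130896
T_out = 431 * 0.82130896 = 353.98 K


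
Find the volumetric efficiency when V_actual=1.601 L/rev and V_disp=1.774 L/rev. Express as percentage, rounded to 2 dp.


eta_v = (V_actual / V_disp) * 100
Ratio = 1.601 / 1.774 = 0.9025
eta_v = 0.9025 * 100 = 90.25%


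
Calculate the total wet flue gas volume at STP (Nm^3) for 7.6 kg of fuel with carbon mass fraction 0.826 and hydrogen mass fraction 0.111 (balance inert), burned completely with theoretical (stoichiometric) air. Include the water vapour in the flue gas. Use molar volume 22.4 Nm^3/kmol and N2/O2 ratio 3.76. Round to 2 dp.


Per kg fuel: CO2 = (C/12 kmol)*22.4 = (0.826/12)*22.4 = 1.54187 Nm^3
Per kg fuel: H2O = (H/2 kmol)*22.4 = (0.111/2)*22.4 = 1.24320 Nm^3
O2 needed per kg fuel = C/12 + H/4 = 0.826/12 + 0.111/4 = 0.09658333 kmol
Per kg fuel: N2 = O2*3.76*22.4 = 0.09658333*3.76*22.4 = 8.13463 Nm^3
Total per kg = 1.54187 + 1.24320 + 8.13463 = 10.91970 Nm^3
Total = 10.91970 * 7.6 = 82.99 Nm^3


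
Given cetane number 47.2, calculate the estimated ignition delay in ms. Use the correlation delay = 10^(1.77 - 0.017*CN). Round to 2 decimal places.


delay = 10^(1.77 - 0.017*CN)
Exponent = 1.77 - 0.017*47.2 = 0.9676
delay = 10^0.9676 = 9.28 ms


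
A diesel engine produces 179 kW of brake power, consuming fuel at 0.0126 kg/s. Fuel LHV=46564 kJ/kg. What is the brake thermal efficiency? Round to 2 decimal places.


eta_BTE = (BP / (mf * LHV)) * 100
Denominator = 0.0126 * 46564 = 586.7064 kW
eta_BTE = (179 / 586.7064) * 100 = 30.51%


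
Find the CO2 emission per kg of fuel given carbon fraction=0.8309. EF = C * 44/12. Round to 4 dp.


EF = C_frac * (M_CO2 / M_C)
EF = 0.8309 * (44/12)
EF = 0.8309 * 3.666667 = 3.0466 kg_CO2/kg_fuel


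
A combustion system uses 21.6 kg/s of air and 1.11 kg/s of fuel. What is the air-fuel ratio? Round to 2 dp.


AFR = m_air / m_fuel
AFR = 21.6 / 1.11 = 19.46


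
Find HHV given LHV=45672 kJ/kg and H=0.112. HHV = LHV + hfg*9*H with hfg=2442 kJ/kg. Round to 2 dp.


HHV = LHV + hfg * 9 * H
Water addition = 2442 * 9 * 0.112 = 2461.536 kJ/kg
HHV = 45672 + 2461.536 = 48133.54 kJ/kg


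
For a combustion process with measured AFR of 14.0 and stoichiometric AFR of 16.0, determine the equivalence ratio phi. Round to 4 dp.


phi = AFR_stoich / AFR_actual
phi = 16.0 / 14.0 = 1.1429


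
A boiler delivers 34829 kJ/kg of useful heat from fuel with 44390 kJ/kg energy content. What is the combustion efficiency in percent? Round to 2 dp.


Efficiency = (Q_useful / Q_fuel) * 100
Efficiency = (34829 / 44390) * 100
Efficiency = 0.7846 * 100 = 78.46%


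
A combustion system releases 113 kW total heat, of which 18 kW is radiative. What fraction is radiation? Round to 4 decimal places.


f_rad = Q_rad / Q_total
f_rad = 18 / 113 = 0.1593


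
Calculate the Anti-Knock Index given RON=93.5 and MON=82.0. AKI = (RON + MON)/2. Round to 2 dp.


AKI = (RON + MON) / 2
AKI = (93.5 + 82.0) / 2
AKI = 175.5 / 2 = 87.75


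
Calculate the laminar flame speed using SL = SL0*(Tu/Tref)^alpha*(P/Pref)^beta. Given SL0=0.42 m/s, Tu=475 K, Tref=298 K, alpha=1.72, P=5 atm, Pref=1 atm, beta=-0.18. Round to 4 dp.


SL = SL0 * (Tu/Tref)^alpha * (P/Pref)^beta
T ratio = 475/298 = 1.59395973
(T ratio)^alpha = 1.59395973^1.72 = 2.229775
(P/Pref)^beta = 5^(-0.18) = 0.748489
SL = 0.42 * 2.229775 * 0.748489 = 0.7010 m/s


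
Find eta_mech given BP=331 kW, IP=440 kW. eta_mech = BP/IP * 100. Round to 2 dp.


eta_mech = (BP / IP) * 100
Ratio = 331 / 440 = 0.7523
eta_mech = 0.7523 * 100 = 75.23%


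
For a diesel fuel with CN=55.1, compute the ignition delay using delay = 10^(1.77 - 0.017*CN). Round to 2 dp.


delay = 10^(1.77 - 0.017*CN)
Exponent = 1.77 - 0.017*55.1 = 0.8333
delay = 10^0.8333 = 6.81 ms


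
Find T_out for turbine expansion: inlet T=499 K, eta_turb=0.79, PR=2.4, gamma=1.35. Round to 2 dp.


T_out = T_in * (1 - eta * (1 - PR^(-(gamma-1)/gamma)))
Exponent = -(1.35-1)/1.35 = -0.25925926
PR^exp = 2.4^(-0.25925926) = 0.79694200
Factor = 1 - 0.79*(1 - 0.79694200) = 0.83958418
T_out = 499 * 0.83958418 = 418.95 K


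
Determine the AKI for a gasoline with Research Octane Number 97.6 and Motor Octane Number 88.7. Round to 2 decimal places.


AKI = (RON + MON) / 2
AKI = (97.6 + 88.7) / 2
AKI = 186.3 / 2 = 93.15


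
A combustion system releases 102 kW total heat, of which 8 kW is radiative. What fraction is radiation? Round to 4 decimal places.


f_rad = Q_rad / Q_total
f_rad = 8 / 102 = 0.0784


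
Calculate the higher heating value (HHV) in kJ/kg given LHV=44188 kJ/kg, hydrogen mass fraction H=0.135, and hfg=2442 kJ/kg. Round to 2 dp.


HHV = LHV + hfg * 9 * H
Water addition = 2442 * 9 * 0.135 = 2967.030 kJ/kg
HHV = 44188 + 2967.030 = 47155.03 kJ/kg


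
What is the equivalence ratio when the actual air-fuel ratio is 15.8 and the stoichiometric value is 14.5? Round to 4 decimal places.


phi = AFR_stoich / AFR_actual
phi = 14.5 / 15.8 = 0.9177


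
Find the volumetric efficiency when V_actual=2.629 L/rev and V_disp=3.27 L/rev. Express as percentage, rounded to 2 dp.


eta_v = (V_actual / V_disp) * 100
Ratio = 2.629 / 3.27 = 0.8040
eta_v = 0.8040 * 100 = 80.40%


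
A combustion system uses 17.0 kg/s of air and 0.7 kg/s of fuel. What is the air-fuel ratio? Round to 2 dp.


AFR = m_air / m_fuel
AFR = 17.0 / 0.7 = 24.29


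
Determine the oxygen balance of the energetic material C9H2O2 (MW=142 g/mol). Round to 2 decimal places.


OB = -1600 * (2C + H/2 - O) / MW
Inner = 2*9 + 2/2 - 2 = 17.00
OB = -1600 * 17.00 / 142 = -191.55%


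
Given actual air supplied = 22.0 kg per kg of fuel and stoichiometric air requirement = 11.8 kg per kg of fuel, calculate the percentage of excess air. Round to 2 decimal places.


Excess air = actual - stoichiometric = 22.0 - 11.8 = 10.20 kg/kg fuel
Excess air % = (excess / stoich) * 100 = (10.20 / 11.8) * 100 = 86.44%


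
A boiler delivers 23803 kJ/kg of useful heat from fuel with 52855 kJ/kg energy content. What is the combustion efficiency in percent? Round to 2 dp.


Efficiency = (Q_useful / Q_fuel) * 100
Efficiency = (23803 / 52855) * 100
Efficiency = 0.4503 * 100 = 45.03%


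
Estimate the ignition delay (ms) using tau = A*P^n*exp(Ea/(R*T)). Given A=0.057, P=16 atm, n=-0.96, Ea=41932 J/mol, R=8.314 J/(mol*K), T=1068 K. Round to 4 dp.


tau = A * P^n * exp(Ea/(R*T))
P^n = 16^(-0.96) = 0.06983045
Ea/(R*T) = 41932/(8.314*1068) = 4.722417
exp(Ea/(R*T)) = 112.439655
tau = 0.057 * 0.06983045 * 112.439655 = 0.4475 ms


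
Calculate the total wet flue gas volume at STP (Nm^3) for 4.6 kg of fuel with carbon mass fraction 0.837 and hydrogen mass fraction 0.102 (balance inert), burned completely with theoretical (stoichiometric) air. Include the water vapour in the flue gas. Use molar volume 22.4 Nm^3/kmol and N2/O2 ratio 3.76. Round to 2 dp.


Per kg fuel: CO2 = (C/12 kmol)*22.4 = (0.837/12)*22.4 = 1.56240 Nm^3
Per kg fuel: H2O = (H/2 kmol)*22.4 = (0.102/2)*22.4 = 1.14240 Nm^3
O2 needed per kg fuel = C/12 + H/4 = 0.837/12 + 0.102/4 = 0.09525000 kmol
Per kg fuel: N2 = O2*3.76*22.4 = 0.09525000*3.76*22.4 = 8.02234 Nm^3
Total per kg = 1.56240 + 1.14240 + 8.02234 = 10.72714 Nm^3
Total = 10.72714 * 4.6 = 49.34 Nm^3


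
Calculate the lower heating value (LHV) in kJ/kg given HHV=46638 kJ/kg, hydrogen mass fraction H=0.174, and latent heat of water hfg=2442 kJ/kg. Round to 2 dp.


LHV = HHV - hfg * 9 * H
Water correction = 2442 * 9 * 0.174 = 3824.172 kJ/kg
LHV = 46638 - 3824.172 = 42813.83 kJ/kg


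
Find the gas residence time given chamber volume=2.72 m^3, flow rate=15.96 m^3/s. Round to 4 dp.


tau = V / Q_flow
tau = 2.72 / 15.96 = 0.1704 s


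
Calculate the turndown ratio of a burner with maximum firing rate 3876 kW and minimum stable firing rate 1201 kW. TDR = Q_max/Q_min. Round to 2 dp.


TDR = Q_max / Q_min
TDR = 3876 / 1201 = 3.23


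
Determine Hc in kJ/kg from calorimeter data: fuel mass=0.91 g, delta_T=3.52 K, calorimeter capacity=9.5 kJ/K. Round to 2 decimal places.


Hc = C_cal * delta_T / m_fuel
Q_released = 9.5 * 3.52 = 33.4400 kJ
m_fuel = 0.91 g = 0.91/1000 kg = 0.000910 kg
Hc = 33.4400 / 0.000910 = 36747.25 kJ/kg


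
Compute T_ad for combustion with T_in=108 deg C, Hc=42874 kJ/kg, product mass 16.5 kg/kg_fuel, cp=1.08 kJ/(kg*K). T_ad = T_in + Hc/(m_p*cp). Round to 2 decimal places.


T_ad = T_in + Hc / (m_p * cp)
Denominator = 16.5 * 1.08 = 17.8200
Temperature rise = 42874 / 17.8200 = 2405.95 K
T_ad = 108 + 2405.95 = 2513.95 deg C


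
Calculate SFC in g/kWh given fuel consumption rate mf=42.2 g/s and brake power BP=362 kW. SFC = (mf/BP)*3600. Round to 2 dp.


SFC = (mf / BP) * 3600
Rate = 42.2 / 362 = 0.116575 g/(s*kW)
SFC = 0.116575 * 3600 = 419.67 g/kWh


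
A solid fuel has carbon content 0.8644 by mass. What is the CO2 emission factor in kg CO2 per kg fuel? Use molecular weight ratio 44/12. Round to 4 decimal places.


EF = C_frac * (M_CO2 / M_C)
EF = 0.8644 * (44/12)
EF = 0.8644 * 3.666667 = 3.1695 kg_CO2/kg_fuel


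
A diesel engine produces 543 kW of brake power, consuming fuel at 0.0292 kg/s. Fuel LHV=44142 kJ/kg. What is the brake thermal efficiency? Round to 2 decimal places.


eta_BTE = (BP / (mf * LHV)) * 100
Denominator = 0.0292 * 44142 = 1288.9464 kW
eta_BTE = (543 / 1288.9464) * 100 = 42.13%


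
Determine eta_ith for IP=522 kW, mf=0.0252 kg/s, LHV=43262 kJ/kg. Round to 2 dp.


eta_ith = (IP / (mf * LHV)) * 100
Denominator = 0.0252 * 43262 = 1090.2024 kW
eta_ith = (522 / 1090.2024) * 100 = 47.88%


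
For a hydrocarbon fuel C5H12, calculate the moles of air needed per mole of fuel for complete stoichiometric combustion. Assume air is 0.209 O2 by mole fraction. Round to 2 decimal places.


Balanced combustion: C5H12 + 8 O2 -> 5 CO2 + 6 H2O
O2 needed = C + H/4 = 5 + 12/4 = 8.00 moles
Air moles = O2 / 0.209 = 8.00 / 0.209 = 38.28 moles air


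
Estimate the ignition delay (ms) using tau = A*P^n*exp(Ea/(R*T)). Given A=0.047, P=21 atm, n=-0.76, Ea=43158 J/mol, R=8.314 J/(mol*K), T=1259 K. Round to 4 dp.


tau = A * P^n * exp(Ea/(R*T))
P^n = 21^(-0.76) = 0.09888111
Ea/(R*T) = 43158/(8.314*1259) = 4.123116
exp(Ea/(R*T)) = 61.751364
tau = 0.047 * 0.09888111 * 61.751364 = 0.2870 ms


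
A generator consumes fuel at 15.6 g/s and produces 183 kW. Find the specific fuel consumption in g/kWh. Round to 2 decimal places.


SFC = (mf / BP) * 3600
Rate = 15.6 / 183 = 0.085246 g/(s*kW)
SFC = 0.085246 * 3600 = 306.89 g/kWh


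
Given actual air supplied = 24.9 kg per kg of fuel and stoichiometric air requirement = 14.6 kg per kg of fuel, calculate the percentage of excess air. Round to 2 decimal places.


Excess air = actual - stoichiometric = 24.9 - 14.6 = 10.30 kg/kg fuel
Excess air % = (excess / stoich) * 100 = (10.30 / 14.6) * 100 = 70.55%


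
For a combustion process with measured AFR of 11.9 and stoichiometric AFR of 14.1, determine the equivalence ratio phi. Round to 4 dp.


phi = AFR_stoich / AFR_actual
phi = 14.1 / 11.9 = 1.1849


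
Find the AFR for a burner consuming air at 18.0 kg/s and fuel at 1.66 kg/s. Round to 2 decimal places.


AFR = m_air / m_fuel
AFR = 18.0 / 1.66 = 10.84


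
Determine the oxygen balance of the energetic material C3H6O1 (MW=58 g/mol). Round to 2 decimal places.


OB = -1600 * (2C + H/2 - O) / MW
Inner = 2*3 + 6/2 - 1 = 8.00
OB = -1600 * 8.00 / 58 = -220.69%


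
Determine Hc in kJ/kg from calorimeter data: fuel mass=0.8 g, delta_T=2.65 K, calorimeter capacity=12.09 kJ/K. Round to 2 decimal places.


Hc = C_cal * delta_T / m_fuel
Q_released = 12.09 * 2.65 = 32.0385 kJ
m_fuel = 0.8 g = 0.8/1000 kg = 0.000800 kg
Hc = 32.0385 / 0.000800 = 40048.13 kJ/kg


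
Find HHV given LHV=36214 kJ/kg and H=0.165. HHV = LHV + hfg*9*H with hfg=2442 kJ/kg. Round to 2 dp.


HHV = LHV + hfg * 9 * H
Water addition = 2442 * 9 * 0.165 = 3626.370 kJ/kg
HHV = 36214 + 3626.370 = 39840.37 kJ/kg


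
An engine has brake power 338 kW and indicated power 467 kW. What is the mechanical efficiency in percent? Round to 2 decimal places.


eta_mech = (BP / IP) * 100
Ratio = 338 / 467 = 0.7238
eta_mech = 0.7238 * 100 = 72.38%


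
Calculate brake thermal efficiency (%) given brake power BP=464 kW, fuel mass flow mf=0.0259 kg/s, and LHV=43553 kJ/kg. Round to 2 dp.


eta_BTE = (BP / (mf * LHV)) * 100
Denominator = 0.0259 * 43553 = 1128.0227 kW
eta_BTE = (464 / 1128.0227) * 100 = 41.13%


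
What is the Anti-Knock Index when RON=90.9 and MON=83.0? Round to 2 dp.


AKI = (RON + MON) / 2
AKI = (90.9 + 83.0) / 2
AKI = 173.9 / 2 = 86.95


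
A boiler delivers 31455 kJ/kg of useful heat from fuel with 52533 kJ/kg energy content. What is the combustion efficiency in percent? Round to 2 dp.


Efficiency = (Q_useful / Q_fuel) * 100
Efficiency = (31455 / 52533) * 100
Efficiency = 0.5988 * 100 = 59.88%


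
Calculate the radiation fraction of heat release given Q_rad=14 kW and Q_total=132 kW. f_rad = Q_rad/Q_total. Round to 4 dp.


f_rad = Q_rad / Q_total
f_rad = 14 / 132 = 0.1061


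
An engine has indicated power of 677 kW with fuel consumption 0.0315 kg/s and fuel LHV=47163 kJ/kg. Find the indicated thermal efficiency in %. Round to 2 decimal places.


eta_ith = (IP / (mf * LHV)) * 100
Denominator = 0.0315 * 47163 = 1485.6345 kW
eta_ith = (677 / 1485.6345) * 100 = 45.57%


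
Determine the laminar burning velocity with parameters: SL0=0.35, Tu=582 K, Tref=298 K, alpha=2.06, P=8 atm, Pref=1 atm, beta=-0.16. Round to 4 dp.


SL = SL0 * (Tu/Tref)^alpha * (P/Pref)^beta
T ratio = 582/298 = 1.95302013
(T ratio)^alpha = 1.95302013^2.06 = 3.970597
(P/Pref)^beta = 8^(-0.16) = 0.716978
SL = 0.35 * 3.970597 * 0.716978 = 0.9964 m/s


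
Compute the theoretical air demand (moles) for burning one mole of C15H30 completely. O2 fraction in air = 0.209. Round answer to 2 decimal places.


Balanced combustion: C15H30 + 22.5 O2 -> 15 CO2 + 15 H2O
O2 needed = C + H/4 = 15 + 30/4 = 22.50 moles
Air moles = O2 / 0.209 = 22.50 / 0.209 = 107.66 moles air


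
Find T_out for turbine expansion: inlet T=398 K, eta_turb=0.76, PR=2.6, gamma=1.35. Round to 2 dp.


T_out = T_in * (1 - eta * (1 - PR^(-(gamma-1)/gamma)))
Exponent = -(1.35-1)/1.35 = -0.25925926
PR^exp = 2.6^(-0.25925926) = 0.78057442
Factor = 1 - 0.76*(1 - 0.78057442) = 0.83323656
T_out = 398 * 0.83323656 = 331.63 K


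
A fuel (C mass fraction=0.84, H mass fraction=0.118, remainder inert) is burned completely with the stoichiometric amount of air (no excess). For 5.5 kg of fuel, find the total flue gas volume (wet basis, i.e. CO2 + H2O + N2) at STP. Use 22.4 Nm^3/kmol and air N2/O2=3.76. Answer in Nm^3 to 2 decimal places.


Per kg fuel: CO2 = (C/12 kmol)*22.4 = (0.84/12)*22.4 = 1.56800 Nm^3
Per kg fuel: H2O = (H/2 kmol)*22.4 = (0.118/2)*22.4 = 1.32160 Nm^3
O2 needed per kg fuel = C/12 + H/4 = 0.84/12 + 0.118/4 = 0.09950000 kmol
Per kg fuel: N2 = O2*3.76*22.4 = 0.09950000*3.76*22.4 = 8.38029 Nm^3
Total per kg = 1.56800 + 1.32160 + 8.38029 = 11.26989 Nm^3
Total = 11.26989 * 5.5 = 61.98 Nm^3


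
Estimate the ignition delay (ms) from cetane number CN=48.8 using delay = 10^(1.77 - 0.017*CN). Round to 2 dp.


delay = 10^(1.77 - 0.017*CN)
Exponent = 1.77 - 0.017*48.8 = 0.9404
delay = 10^0.9404 = 8.72 ms


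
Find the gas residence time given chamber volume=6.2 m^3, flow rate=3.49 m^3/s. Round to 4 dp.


tau = V / Q_flow
tau = 6.2 / 3.49 = 1.7765 s


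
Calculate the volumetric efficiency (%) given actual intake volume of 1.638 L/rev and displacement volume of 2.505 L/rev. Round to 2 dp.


eta_v = (V_actual / V_disp) * 100
Ratio = 1.638 / 2.505 = 0.6539
eta_v = 0.6539 * 100 = 65.39%


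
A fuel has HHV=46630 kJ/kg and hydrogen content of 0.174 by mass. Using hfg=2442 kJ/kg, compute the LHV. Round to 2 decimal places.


LHV = HHV - hfg * 9 * H
Water correction = 2442 * 9 * 0.174 = 3824.172 kJ/kg
LHV = 46630 - 3824.172 = 42805.83 kJ/kg


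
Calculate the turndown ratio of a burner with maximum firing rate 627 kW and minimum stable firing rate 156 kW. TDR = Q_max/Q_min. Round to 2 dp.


TDR = Q_max / Q_min
TDR = 627 / 156 = 4.02


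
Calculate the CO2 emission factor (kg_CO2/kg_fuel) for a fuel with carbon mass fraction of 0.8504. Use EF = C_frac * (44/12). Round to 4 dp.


EF = C_frac * (M_CO2 / M_C)
EF = 0.8504 * (44/12)
EF = 0.8504 * 3.666667 = 3.1181 kg_CO2/kg_fuel


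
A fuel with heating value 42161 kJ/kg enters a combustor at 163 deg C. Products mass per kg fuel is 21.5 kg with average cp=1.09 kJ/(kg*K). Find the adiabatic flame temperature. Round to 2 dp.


T_ad = T_in + Hc / (m_p * cp)
Denominator = 21.5 * 1.09 = 23.4350
Temperature rise = 42161 / 23.4350 = 1799.06 K
T_ad = 163 + 1799.06 = 1962.06 deg C


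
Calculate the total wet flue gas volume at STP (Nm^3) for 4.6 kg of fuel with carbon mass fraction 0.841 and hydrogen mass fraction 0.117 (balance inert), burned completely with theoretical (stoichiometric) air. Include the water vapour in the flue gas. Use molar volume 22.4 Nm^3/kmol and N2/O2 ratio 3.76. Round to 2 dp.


Per kg fuel: CO2 = (C/12 kmol)*22.4 = (0.841/12)*22.4 = 1.56987 Nm^3
Per kg fuel: H2O = (H/2 kmol)*22.4 = (0.117/2)*22.4 = 1.31040 Nm^3
O2 needed per kg fuel = C/12 + H/4 = 0.841/12 + 0.117/4 = 0.09933333 kmol
Per kg fuel: N2 = O2*3.76*22.4 = 0.09933333*3.76*22.4 = 8.36625 Nm^3
Total per kg = 1.56987 + 1.31040 + 8.36625 = 11.24652 Nm^3
Total = 11.24652 * 4.6 = 51.73 Nm^3


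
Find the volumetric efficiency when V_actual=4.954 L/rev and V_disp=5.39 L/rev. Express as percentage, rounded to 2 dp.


eta_v = (V_actual / V_disp) * 100
Ratio = 4.954 / 5.39 = 0.9191
eta_v = 0.9191 * 100 = 91.91%


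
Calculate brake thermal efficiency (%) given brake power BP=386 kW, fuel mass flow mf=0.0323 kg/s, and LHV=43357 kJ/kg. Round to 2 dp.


eta_BTE = (BP / (mf * LHV)) * 100
Denominator = 0.0323 * 43357 = 1400.4311 kW
eta_BTE = (386 / 1400.4311) * 100 = 27.56%


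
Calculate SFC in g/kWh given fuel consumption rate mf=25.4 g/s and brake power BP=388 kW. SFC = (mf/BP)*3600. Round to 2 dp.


SFC = (mf / BP) * 3600
Rate = 25.4 / 388 = 0.065464 g/(s*kW)
SFC = 0.065464 * 3600 = 235.67 g/kWh


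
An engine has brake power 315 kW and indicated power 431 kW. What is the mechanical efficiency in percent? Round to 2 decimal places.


eta_mech = (BP / IP) * 100
Ratio = 315 / 431 = 0.7309
eta_mech = 0.7309 * 100 = 73.09%


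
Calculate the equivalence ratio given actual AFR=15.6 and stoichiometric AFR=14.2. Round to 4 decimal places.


phi = AFR_stoich / AFR_actual
phi = 14.2 / 15.6 = 0.9103


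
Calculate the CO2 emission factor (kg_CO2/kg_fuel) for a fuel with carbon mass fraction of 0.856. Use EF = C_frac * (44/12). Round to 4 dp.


EF = C_frac * (M_CO2 / M_C)
EF = 0.856 * (44/12)
EF = 0.856 * 3.666667 = 3.1387 kg_CO2/kg_fuel


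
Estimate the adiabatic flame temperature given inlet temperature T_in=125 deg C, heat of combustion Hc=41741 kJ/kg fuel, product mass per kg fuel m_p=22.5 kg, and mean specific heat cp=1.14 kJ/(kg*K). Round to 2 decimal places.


T_ad = T_in + Hc / (m_p * cp)
Denominator = 22.5 * 1.14 = 25.6500
Temperature rise = 41741 / 25.6500 = 1627.33 K
T_ad = 125 + 1627.33 = 1752.33 deg C


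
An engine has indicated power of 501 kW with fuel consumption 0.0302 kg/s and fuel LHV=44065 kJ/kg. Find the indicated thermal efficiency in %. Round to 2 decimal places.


eta_ith = (IP / (mf * LHV)) * 100
Denominator = 0.0302 * 44065 = 1330.7630 kW
eta_ith = (501 / 1330.7630) * 100 = 37.65%


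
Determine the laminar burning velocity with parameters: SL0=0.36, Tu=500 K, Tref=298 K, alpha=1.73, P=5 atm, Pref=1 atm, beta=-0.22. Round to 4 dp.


SL = SL0 * (Tu/Tref)^alpha * (P/Pref)^beta
T ratio = 500/298 = 1.67785235
(T ratio)^alpha = 1.67785235^1.73 = 2.448071
(P/Pref)^beta = 5^(-0.22) = 0.701821
SL = 0.36 * 2.448071 * 0.701821 = 0.6185 m/s


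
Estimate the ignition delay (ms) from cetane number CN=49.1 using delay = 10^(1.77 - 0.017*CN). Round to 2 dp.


delay = 10^(1.77 - 0.017*CN)
Exponent = 1.77 - 0.017*49.1 = 0.9353
delay = 10^0.9353 = 8.62 ms


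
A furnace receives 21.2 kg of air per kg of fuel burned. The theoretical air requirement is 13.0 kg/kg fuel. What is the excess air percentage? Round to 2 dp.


Excess air = actual - stoichiometric = 21.2 - 13.0 = 8.20 kg/kg fuel
Excess air % = (excess / stoich) * 100 = (8.20 / 13.0) * 100 = 63.08%
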